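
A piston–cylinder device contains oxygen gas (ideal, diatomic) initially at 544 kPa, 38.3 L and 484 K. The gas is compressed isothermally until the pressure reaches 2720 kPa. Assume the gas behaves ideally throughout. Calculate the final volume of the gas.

7.66 L

Isothermal: T stays 484 K; PV = const ⇒ V₂ = 7.66 L, P₂ = 2720 kPa.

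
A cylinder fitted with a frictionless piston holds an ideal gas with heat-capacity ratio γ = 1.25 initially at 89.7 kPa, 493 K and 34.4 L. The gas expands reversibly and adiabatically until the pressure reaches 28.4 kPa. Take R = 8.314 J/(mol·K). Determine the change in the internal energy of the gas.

-2540 J

n = P₁V₁/(RT₁) = 89.7×34.4/(8.314×493) = 0.753 mol.
Adiabatic: T₂/T₁ = (P₂/P₁)^((γ−1)/γ) ⇒ T₂ = 493×(0.317)^0.200 = 392 K; V₂ = 86.3 L.
For an ideal gas ΔU = nCvΔT with Cv = R/(γ−1) = 33.3 J/(mol·K).
ΔU = 0.753×33.3×(392−493) = -2540 J.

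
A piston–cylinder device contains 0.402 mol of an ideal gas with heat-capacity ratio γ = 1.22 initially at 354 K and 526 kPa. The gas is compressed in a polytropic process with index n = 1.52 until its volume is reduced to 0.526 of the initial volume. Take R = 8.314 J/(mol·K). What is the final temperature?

V₁ = nRT₁/P₁ = 0.402×8.314×354/526 = 2.25 L.
Polytropic n=1.52: T₂ = T₁(V₁/V₂)^(n−1) = 354×(1.90)^0.52 = 494 K; P₂ = P₁(V₁/V₂)^n = 1400 kPa.

494 K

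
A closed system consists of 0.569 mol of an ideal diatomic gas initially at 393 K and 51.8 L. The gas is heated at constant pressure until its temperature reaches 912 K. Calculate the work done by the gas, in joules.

2460 J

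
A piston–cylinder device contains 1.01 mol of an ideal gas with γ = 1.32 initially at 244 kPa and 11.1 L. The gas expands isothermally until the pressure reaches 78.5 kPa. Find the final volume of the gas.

T₁ = P₁V₁/(nR) = 244×11.1/(1.01×8.314) = 323 K.
Isothermal: T stays 323 K; PV = const ⇒ V₂ = 34.5 L, P₂ = 78.5 kPa.

34.5 L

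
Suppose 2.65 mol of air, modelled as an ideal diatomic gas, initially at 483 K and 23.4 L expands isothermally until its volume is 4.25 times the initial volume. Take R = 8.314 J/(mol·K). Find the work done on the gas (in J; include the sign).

P₁ = nRT₁/V₁ = 2.65×8.314×483/23.4 = 455 kPa.
Isothermal: T stays 483 K; PV = const ⇒ V₂ = 99.4 L, P₂ = 107 kPa.
W = nRT ln(V₂/V₁) = 2.65×8.314×483×ln(4.25) = 15400 J.
Work done on the gas = −W_by = -15400 J.

-15400 J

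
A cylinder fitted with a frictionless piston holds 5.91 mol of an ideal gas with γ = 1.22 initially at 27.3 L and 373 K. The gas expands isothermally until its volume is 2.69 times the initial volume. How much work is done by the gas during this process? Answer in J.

18100 J

P₁ = nRT₁/V₁ = 5.91×8.314×373/27.3 = 671 kPa.
Isothermal: T stays 373 K; PV = const ⇒ V₂ = 73.4 L, P₂ = 250 kPa.
W = nRT ln(V₂/V₁) = 5.91×8.314×373×ln(2.69) = 18100 J.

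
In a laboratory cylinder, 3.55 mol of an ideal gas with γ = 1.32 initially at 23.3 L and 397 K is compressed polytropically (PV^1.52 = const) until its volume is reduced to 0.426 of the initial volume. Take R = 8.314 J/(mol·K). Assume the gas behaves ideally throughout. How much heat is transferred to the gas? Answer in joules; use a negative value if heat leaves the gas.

P₁ = nRT₁/V₁ = 3.55×8.314×397/23.3 = 503 kPa.
Polytropic n=1.52: T₂ = T₁(V₁/V₂)^(n−1) = 397×(2.35)^0.52 = 619 K; P₂ = P₁(V₁/V₂)^n = 1840 kPa.
W = (P₁V₁−P₂V₂)/(n−1) = (503×23.3−1840×9.93)/0.52 = -12600 J.
ΔU = nCvΔT = 3.55×26.0×(619−397) = 20500 J.
Q = ΔU + W = 7870 J.

7870 J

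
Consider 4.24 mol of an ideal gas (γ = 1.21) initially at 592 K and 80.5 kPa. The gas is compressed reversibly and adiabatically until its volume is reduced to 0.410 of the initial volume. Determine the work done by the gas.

-20500 J

V₁ = nRT₁/P₁ = 4.24×8.314×592/80.5 = 259 L.
Adiabatic: TV^(γ−1) = const ⇒ T₂ = 592×(2.44)^0.210 = 714 K; PV^γ = const ⇒ P₂ = 237 kPa.
ΔU = nCvΔT = 4.24×39.6×(714−592) = 20500 J.
Q = 0 for an adiabatic process, so W = −ΔU = -20500 J.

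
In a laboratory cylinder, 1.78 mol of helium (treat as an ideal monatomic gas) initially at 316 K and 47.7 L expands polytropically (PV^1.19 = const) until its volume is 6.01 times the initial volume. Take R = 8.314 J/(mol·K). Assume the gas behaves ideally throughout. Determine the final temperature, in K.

P₁ = nRT₁/V₁ = 1.78×8.314×316/47.7 = 98.0 kPa.
Polytropic n=1.19: T₂ = T₁(V₁/V₂)^(n−1) = 316×(0.166)^0.19 = 225 K; P₂ = P₁(V₁/V₂)^n = 11.6 kPa.

225 K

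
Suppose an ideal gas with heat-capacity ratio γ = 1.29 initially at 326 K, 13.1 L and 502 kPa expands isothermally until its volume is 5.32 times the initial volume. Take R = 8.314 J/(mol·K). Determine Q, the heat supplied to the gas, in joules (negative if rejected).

11000 J

n = P₁V₁/(RT₁) = 502×13.1/(8.314×326) = 2.43 mol.
Isothermal: T stays 326 K; PV = const ⇒ V₂ = 69.7 L, P₂ = 94.4 kPa.
ΔU = 0 (ideal gas, T constant).
W = nRT ln(V₂/V₁) = 2.43×8.314×326×ln(5.32) = 11000 J.
Q = ΔU + W = 11000 J.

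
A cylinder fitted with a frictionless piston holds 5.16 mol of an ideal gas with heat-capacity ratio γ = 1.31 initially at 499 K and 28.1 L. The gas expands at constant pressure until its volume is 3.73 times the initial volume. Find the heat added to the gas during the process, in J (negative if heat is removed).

247000 J

P₁ = nRT₁/V₁ = 5.16×8.314×499/28.1 = 762 kPa.
Isobaric: P stays 762 kPa; V/T = const ⇒ T₂ = 1860 K, V₂ = 105 L.
W = PΔV = 762×(105−28.1) kPa·L = 58400 J.
ΔU = nCvΔT = 5.16×26.8×(1860−499) = 189000 J.
Q = ΔU + W = nCpΔT = 247000 J.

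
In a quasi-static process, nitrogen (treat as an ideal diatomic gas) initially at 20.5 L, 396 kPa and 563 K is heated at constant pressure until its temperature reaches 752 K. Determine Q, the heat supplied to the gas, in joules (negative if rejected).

9540 J

n = P₁V₁/(RT₁) = 396×20.5/(8.314×563) = 1.73 mol.
Isobaric: P stays 396 kPa; V/T = const ⇒ T₂ = 752 K, V₂ = 27.4 L.
W = PΔV = 396×(27.4−20.5) kPa·L = 2730 J.
ΔU = nCvΔT = 1.73×20.8×(752−563) = 6810 J.
Q = ΔU + W = nCpΔT = 9540 J.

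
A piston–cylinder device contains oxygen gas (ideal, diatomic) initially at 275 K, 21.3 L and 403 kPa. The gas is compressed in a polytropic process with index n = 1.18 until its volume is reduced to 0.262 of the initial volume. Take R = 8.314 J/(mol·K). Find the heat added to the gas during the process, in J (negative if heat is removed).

-7150 J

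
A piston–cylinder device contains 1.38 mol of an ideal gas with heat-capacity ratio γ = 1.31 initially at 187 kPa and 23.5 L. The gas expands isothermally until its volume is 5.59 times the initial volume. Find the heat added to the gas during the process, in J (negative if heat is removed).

7560 J

T₁ = P₁V₁/(nR) = 187×23.5/(1.38×8.314) = 383 K.
Isothermal: T stays 383 K; PV = const ⇒ V₂ = 131 L, P₂ = 33.5 kPa.
ΔU = 0 (ideal gas, T constant).
W = nRT ln(V₂/V₁) = 1.38×8.314×383×ln(5.59) = 7560 J.
Q = ΔU + W = 7560 J.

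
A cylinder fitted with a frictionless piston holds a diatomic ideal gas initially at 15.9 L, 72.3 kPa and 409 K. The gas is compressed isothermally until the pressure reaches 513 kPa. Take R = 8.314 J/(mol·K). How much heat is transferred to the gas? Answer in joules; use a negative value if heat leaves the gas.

n = P₁V₁/(RT₁) = 72.3×15.9/(8.314×409) = 0.338 mol.
Isothermal: T stays 409 K; PV = const ⇒ V₂ = 2.24 L, P₂ = 513 kPa.
ΔU = 0 (ideal gas, T constant).
W = nRT ln(V₂/V₁) = 0.338×8.314×409×ln(0.141) = -2250 J.
Q = ΔU + W = -2250 J.

-2250 J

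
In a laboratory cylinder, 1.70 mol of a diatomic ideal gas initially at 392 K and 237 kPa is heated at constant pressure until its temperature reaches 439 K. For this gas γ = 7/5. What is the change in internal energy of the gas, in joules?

V₁ = nRT₁/P₁ = 1.70×8.314×392/237 = 23.4 L.
Isobaric: P stays 237 kPa; V/T = const ⇒ T₂ = 439 K, V₂ = 26.2 L.
For an ideal gas ΔU = nCvΔT with Cv = (5/2)R = 20.8 J/(mol·K).
ΔU = 1.70×20.8×(439−392) = 1660 J.

1660 J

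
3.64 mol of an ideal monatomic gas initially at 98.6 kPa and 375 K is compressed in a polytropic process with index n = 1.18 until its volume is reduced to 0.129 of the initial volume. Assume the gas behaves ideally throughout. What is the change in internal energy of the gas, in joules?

7590 J

V₁ = nRT₁/P₁ = 3.64×8.314×375/98.6 = 115 L.
Polytropic n=1.18: T₂ = T₁(V₁/V₂)^(n−1) = 375×(7.75)^0.18 = 542 K; P₂ = P₁(V₁/V₂)^n = 1110 kPa.
For an ideal gas ΔU = nCvΔT with Cv = (3/2)R = 12.5 J/(mol·K).
ΔU = 3.64×12.5×(542−375) = 7590 J.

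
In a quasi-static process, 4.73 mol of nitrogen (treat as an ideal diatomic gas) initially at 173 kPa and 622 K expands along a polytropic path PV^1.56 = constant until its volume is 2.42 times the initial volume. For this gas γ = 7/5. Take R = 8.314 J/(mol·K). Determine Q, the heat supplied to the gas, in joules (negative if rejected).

-6820 J

V₁ = nRT₁/P₁ = 4.73×8.314×622/173 = 141 L.
Polytropic n=1.56: T₂ = T₁(V₁/V₂)^(n−1) = 622×(0.413)^0.56 = 379 K; P₂ = P₁(V₁/V₂)^n = 43.6 kPa.
W = (P₁V₁−P₂V₂)/(n−1) = (173×141−43.6×342)/0.56 = 17100 J.
ΔU = nCvΔT = 4.73×20.8×(379−622) = -23900 J.
Q = ΔU + W = -6820 J.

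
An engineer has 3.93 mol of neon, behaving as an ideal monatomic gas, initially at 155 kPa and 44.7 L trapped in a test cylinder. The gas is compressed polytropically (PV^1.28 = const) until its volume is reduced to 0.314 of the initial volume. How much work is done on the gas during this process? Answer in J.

9480 J

T₁ = P₁V₁/(nR) = 155×44.7/(3.93×8.314) = 212 K.
Polytropic n=1.28: T₂ = T₁(V₁/V₂)^(n−1) = 212×(3.18)^0.28 = 293 K; P₂ = P₁(V₁/V₂)^n = 683 kPa.
W = (P₁V₁−P₂V₂)/(n−1) = (155×44.7−683×14.0)/0.28 = -9480 J.
Work done on the gas = −W_by = 9480 J.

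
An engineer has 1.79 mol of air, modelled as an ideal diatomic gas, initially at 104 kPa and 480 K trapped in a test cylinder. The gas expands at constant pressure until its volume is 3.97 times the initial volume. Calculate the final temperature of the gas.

V₁ = nRT₁/P₁ = 1.79×8.314×480/104 = 68.7 L.
Isobaric: P stays 104 kPa; V/T = const ⇒ T₂ = 1910 K, V₂ = 273 L.

1910 K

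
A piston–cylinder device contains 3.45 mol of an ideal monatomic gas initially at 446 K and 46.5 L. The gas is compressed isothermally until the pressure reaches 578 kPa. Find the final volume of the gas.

22.1 L

P₁ = nRT₁/V₁ = 3.45×8.314×446/46.5 = 275 kPa.
Isothermal: T stays 446 K; PV = const ⇒ V₂ = 22.1 L, P₂ = 578 kPa.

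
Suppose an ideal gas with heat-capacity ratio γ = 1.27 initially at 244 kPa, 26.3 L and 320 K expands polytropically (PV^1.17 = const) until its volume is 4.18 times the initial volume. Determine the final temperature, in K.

Polytropic n=1.17: T₂ = T₁(V₁/V₂)^(n−1) = 320×(0.239)^0.17 = 251 K; P₂ = P₁(V₁/V₂)^n = 45.8 kPa.

251 K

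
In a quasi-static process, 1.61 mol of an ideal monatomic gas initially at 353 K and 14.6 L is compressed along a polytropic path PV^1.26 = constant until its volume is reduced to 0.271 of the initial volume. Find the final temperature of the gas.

496 K

P₁ = nRT₁/V₁ = 1.61×8.314×353/14.6 = 324 kPa.
Polytropic n=1.26: T₂ = T₁(V₁/V₂)^(n−1) = 353×(3.69)^0.26 = 496 K; P₂ = P₁(V₁/V₂)^n = 1680 kPa.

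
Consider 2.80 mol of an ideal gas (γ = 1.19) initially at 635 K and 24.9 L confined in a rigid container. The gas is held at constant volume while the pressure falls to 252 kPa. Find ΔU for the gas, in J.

P₁ = nRT₁/V₁ = 2.80×8.314×635/24.9 = 594 kPa.
Isochoric: V stays 24.9 L; P/T = const ⇒ T₂ = 270 K, P₂ = 252 kPa.
For an ideal gas ΔU = nCvΔT with Cv = R/(γ−1) = 43.8 J/(mol·K).
ΔU = 2.80×43.8×(270−635) = -44800 J.

-44800 J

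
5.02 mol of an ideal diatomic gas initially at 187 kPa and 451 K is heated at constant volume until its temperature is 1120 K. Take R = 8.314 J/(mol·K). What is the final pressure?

V₁ = nRT₁/P₁ = 5.02×8.314×451/187 = 101 L.
Isochoric: V stays 101 L; P/T = const ⇒ T₂ = 1120 K, P₂ = 464 kPa.

464 kPa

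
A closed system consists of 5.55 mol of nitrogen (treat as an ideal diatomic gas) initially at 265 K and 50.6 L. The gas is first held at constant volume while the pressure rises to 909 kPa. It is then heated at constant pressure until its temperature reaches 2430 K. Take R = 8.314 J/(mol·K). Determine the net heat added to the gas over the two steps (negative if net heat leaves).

316000 J

P₁ = nRT₁/V₁ = 5.55×8.314×265/50.6 = 242 kPa.
Step 1 — Isochoric: V stays 50.6 L; P/T = const ⇒ T₂ = 997 K, P₂ = 909 kPa.
W = 0 (no volume change).
ΔU = nCvΔT = 5.55×20.8×(997−265) = 84400 J.
Q = ΔU = 84400 J.
State after step 1: P = 909 kPa, V = 50.6 L, T = 997 K.
Step 2 — Isobaric: P stays 909 kPa; V/T = const ⇒ T₂ = 2430 K, V₂ = 123 L.
W = PΔV = 909×(123−50.6) kPa·L = 66100 J.
ΔU = nCvΔT = 5.55×20.8×(2430−997) = 165000 J.
Q = ΔU + W = nCpΔT = 231000 J.
Net over both steps: W = 66100 J, Q = 316000 J, ΔU = 250000 J.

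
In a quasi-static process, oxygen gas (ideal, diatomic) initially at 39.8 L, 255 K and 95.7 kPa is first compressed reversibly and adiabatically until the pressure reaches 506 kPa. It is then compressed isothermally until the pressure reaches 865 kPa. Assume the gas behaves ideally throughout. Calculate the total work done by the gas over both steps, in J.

-9090 J

n = P₁V₁/(RT₁) = 95.7×39.8/(8.314×255) = 1.80 mol.
Step 1 — Adiabatic: T₂/T₁ = (P₂/P₁)^((γ−1)/γ) ⇒ T₂ = 255×(5.29)^0.286 = 410 K; V₂ = 12.1 L.
ΔU = nCvΔT = 1.80×20.8×(410−255) = 5800 J.
Q = 0 for an adiabatic process, so W = −ΔU = -5800 J.
State after step 1: P = 506 kPa, V = 12.1 L, T = 410 K.
Step 2 — Isothermal: T stays 410 K; PV = const ⇒ V₂ = 7.09 L, P₂ = 865 kPa.
ΔU = 0 (ideal gas, T constant).
W = nRT ln(V₂/V₁) = 1.80×8.314×410×ln(0.585) = -3290 J.
Q = ΔU + W = -3290 J.
Net over both steps: W = -9090 J, Q = -3290 J, ΔU = 5800 J.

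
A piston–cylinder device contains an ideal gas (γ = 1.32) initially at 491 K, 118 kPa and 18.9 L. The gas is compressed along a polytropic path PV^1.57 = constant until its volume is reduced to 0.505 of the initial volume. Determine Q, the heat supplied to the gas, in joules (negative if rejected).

n = P₁V₁/(RT₁) = 118×18.9/(8.314×491) = 0.546 mol.
Polytropic n=1.57: T₂ = T₁(V₁/V₂)^(n−1) = 491×(1.98)^0.57 = 725 K; P₂ = P₁(V₁/V₂)^n = 345 kPa.
W = (P₁V₁−P₂V₂)/(n−1) = (118×18.9−345×9.54)/0.57 = -1860 J.
ΔU = nCvΔT = 0.546×26.0×(725−491) = 3320 J.
Q = ΔU + W = 1460 J.

1460 J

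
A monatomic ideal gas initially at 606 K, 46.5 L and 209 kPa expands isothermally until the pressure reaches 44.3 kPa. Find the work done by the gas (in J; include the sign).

n = P₁V₁/(RT₁) = 209×46.5/(8.314×606) = 1.93 mol.
Isothermal: T stays 606 K; PV = const ⇒ V₂ = 219 L, P₂ = 44.3 kPa.
W = nRT ln(V₂/V₁) = 1.93×8.314×606×ln(4.72) = 15100 J.

15100 J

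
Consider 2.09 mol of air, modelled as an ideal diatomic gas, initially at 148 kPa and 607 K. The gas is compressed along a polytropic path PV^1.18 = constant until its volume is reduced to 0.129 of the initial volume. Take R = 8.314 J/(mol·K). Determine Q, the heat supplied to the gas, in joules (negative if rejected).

-14400 J

V₁ = nRT₁/P₁ = 2.09×8.314×607/148 = 71.3 L.
Polytropic n=1.18: T₂ = T₁(V₁/V₂)^(n−1) = 607×(7.75)^0.18 = 878 K; P₂ = P₁(V₁/V₂)^n = 1660 kPa.
W = (P₁V₁−P₂V₂)/(n−1) = (148×71.3−1660×9.19)/0.18 = -26100 J.
ΔU = nCvΔT = 2.09×20.8×(878−607) = 11800 J.
Q = ΔU + W = -14400 J.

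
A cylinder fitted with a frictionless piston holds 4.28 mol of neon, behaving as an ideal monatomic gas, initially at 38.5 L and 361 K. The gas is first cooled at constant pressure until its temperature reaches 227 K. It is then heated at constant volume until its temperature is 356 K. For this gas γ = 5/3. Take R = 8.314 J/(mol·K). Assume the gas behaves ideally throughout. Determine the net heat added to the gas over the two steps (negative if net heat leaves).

P₁ = nRT₁/V₁ = 4.28×8.314×361/38.5 = 334 kPa.
Step 1 — Isobaric: P stays 334 kPa; V/T = const ⇒ T₂ = 227 K, V₂ = 24.2 L.
W = PΔV = 334×(24.2−38.5) kPa·L = -4770 J.
ΔU = nCvΔT = 4.28×12.5×(227−361) = -7150 J.
Q = ΔU + W = nCpΔT = -11900 J.
State after step 1: P = 334 kPa, V = 24.2 L, T = 227 K.
Step 2 — Isochoric: V stays 24.2 L; P/T = const ⇒ T₂ = 356 K, P₂ = 523 kPa.
W = 0 (no volume change).
ΔU = nCvΔT = 4.28×12.5×(356−227) = 6890 J.
Q = ΔU = 6890 J.
Net over both steps: W = -4770 J, Q = -5040 J, ΔU = -267 J.

-5040 J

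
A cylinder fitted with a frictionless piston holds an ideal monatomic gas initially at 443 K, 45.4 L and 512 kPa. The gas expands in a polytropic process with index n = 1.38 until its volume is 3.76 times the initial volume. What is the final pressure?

82.3 kPa

Polytropic n=1.38: T₂ = T₁(V₁/V₂)^(n−1) = 443×(0.266)^0.38 = 268 K; P₂ = P₁(V₁/V₂)^n = 82.3 kPa.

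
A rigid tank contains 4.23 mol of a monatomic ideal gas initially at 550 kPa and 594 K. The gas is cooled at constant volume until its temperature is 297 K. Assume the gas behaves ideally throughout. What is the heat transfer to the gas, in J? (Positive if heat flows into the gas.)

V₁ = nRT₁/P₁ = 4.23×8.314×594/550 = 38.0 L.
Isochoric: V stays 38.0 L; P/T = const ⇒ T₂ = 297 K, P₂ = 275 kPa.
W = 0 (no volume change).
ΔU = nCvΔT = 4.23×12.5×(297−594) = -15700 J.
Q = ΔU = -15700 J.

-15700 J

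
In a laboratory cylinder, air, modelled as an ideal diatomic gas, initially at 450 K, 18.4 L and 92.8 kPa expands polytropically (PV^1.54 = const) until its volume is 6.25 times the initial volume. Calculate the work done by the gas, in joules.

1990 J

n = P₁V₁/(RT₁) = 92.8×18.4/(8.314×450) = 0.456 mol.
Polytropic n=1.54: T₂ = T₁(V₁/V₂)^(n−1) = 450×(0.160)^0.54 = 167 K; P₂ = P₁(V₁/V₂)^n = 5.52 kPa.
W = (P₁V₁−P₂V₂)/(n−1) = (92.8×18.4−5.52×115)/0.54 = 1990 J.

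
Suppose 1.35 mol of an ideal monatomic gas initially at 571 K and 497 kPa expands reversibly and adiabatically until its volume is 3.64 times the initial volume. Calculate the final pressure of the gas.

57.7 kPa

V₁ = nRT₁/P₁ = 1.35×8.314×571/497 = 12.9 L.
Adiabatic: TV^(γ−1) = const ⇒ T₂ = 571×(0.275)^0.667 = 241 K; PV^γ = const ⇒ P₂ = 57.7 kPa.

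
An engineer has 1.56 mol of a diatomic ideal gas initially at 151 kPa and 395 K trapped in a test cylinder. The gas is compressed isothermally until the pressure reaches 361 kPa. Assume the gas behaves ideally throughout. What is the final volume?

14.2 L

V₁ = nRT₁/P₁ = 1.56×8.314×395/151 = 33.9 L.
Isothermal: T stays 395 K; PV = const ⇒ V₂ = 14.2 L, P₂ = 361 kPa.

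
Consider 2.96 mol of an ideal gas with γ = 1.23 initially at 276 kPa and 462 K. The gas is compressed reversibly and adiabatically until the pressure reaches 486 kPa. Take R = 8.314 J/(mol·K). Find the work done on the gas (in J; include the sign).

5520 J

V₁ = nRT₁/P₁ = 2.96×8.314×462/276 = 41.2 L.
Adiabatic: T₂/T₁ = (P₂/P₁)^((γ−1)/γ) ⇒ T₂ = 462×(1.76)^0.187 = 514 K; V₂ = 26.0 L.
ΔU = nCvΔT = 2.96×36.1×(514−462) = 5520 J.
Q = 0 for an adiabatic process, so W = −ΔU = -5520 J.
Work done on the gas = −W_by = 5520 J.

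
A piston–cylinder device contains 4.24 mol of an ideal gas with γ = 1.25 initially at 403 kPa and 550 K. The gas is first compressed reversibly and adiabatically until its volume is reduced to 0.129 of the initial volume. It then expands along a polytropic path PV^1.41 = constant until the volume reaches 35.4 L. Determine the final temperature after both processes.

449 K

V₁ = nRT₁/P₁ = 4.24×8.314×550/403 = 48.1 L.
Step 1 — Adiabatic: TV^(γ−1) = const ⇒ T₂ = 550×(7.75)^0.250 = 918 K; PV^γ = const ⇒ P₂ = 5210 kPa.
ΔU = nCvΔT = 4.24×33.3×(918−550) = 51900 J.
Q = 0 for an adiabatic process, so W = −ΔU = -51900 J.
State after step 1: P = 5210 kPa, V = 6.21 L, T = 918 K.
Step 2 — Polytropic n=1.41: T₂ = T₁(V₁/V₂)^(n−1) = 918×(0.175)^0.41 = 449 K; P₂ = P₁(V₁/V₂)^n = 448 kPa.
W = (P₁V₁−P₂V₂)/(n−1) = (5210×6.21−448×35.4)/0.41 = 40300 J.
ΔU = nCvΔT = 4.24×33.3×(449−918) = -66000 J.
Q = ΔU + W = -25800 J.
Net over both steps: W = -11600 J, Q = -25800 J, ΔU = -14200 J.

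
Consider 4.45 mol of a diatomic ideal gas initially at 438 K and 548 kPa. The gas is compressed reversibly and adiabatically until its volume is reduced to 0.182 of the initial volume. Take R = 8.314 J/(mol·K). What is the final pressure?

V₁ = nRT₁/P₁ = 4.45×8.314×438/548 = 29.6 L.
Adiabatic: TV^(γ−1) = const ⇒ T₂ = 438×(5.49)^0.400 = 866 K; PV^γ = const ⇒ P₂ = 5950 kPa.

5950 kPa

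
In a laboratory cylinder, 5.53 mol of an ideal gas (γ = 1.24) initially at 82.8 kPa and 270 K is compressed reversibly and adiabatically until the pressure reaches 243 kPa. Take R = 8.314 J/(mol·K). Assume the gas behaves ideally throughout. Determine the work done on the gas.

12000 J

V₁ = nRT₁/P₁ = 5.53×8.314×270/82.8 = 150 L.
Adiabatic: T₂/T₁ = (P₂/P₁)^((γ−1)/γ) ⇒ T₂ = 270×(2.93)^0.194 = 333 K; V₂ = 62.9 L.
ΔU = nCvΔT = 5.53×34.6×(333−270) = 12000 J.
Q = 0 for an adiabatic process, so W = −ΔU = -12000 J.
Work done on the gas = −W_by = 12000 J.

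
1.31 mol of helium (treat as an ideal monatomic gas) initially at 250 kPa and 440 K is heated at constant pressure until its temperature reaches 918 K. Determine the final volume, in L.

40.0 L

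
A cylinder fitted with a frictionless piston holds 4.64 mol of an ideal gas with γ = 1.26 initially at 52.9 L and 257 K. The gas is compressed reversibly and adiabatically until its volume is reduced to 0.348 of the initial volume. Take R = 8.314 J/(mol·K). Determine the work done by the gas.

-12000 J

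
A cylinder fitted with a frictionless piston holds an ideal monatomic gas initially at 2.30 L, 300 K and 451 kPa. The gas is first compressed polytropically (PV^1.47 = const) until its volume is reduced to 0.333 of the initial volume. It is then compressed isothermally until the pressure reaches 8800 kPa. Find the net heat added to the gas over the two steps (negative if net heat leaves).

n = P₁V₁/(RT₁) = 451×2.30/(8.314×300) = 0.416 mol.
Step 1 — Polytropic n=1.47: T₂ = T₁(V₁/V₂)^(n−1) = 300×(3.00)^0.47 = 503 K; P₂ = P₁(V₁/V₂)^n = 2270 kPa.
W = (P₁V₁−P₂V₂)/(n−1) = (451×2.30−2270×0.766)/0.47 = -1490 J.
ΔU = nCvΔT = 0.416×12.5×(503−300) = 1050 J.
Q = ΔU + W = -441 J.
State after step 1: P = 2270 kPa, V = 0.766 L, T = 503 K.
Step 2 — Isothermal: T stays 503 K; PV = const ⇒ V₂ = 0.198 L, P₂ = 8800 kPa.
ΔU = 0 (ideal gas, T constant).
W = nRT ln(V₂/V₁) = 0.416×8.314×503×ln(0.258) = -2360 J.
Q = ΔU + W = -2360 J.
Net over both steps: W = -3850 J, Q = -2800 J, ΔU = 1050 J.

-2800 J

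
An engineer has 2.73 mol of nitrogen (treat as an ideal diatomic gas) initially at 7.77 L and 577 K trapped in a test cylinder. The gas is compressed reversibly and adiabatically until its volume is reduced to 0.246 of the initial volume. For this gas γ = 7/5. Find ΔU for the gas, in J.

24600 J

P₁ = nRT₁/V₁ = 2.73×8.314×577/7.77 = 1690 kPa.
Adiabatic: TV^(γ−1) = const ⇒ T₂ = 577×(4.07)^0.400 = 1010 K; PV^γ = const ⇒ P₂ = 12000 kPa.
For an ideal gas ΔU = nCvΔT with Cv = (5/2)R = 20.8 J/(mol·K).
ΔU = 2.73×20.8×(1010−577) = 24600 J.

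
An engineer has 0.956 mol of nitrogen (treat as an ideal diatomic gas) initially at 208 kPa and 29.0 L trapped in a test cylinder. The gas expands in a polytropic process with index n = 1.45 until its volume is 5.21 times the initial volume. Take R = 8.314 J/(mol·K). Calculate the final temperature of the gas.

361 K

T₁ = P₁V₁/(nR) = 208×29.0/(0.956×8.314) = 759 K.
Polytropic n=1.45: T₂ = T₁(V₁/V₂)^(n−1) = 759×(0.192)^0.45 = 361 K; P₂ = P₁(V₁/V₂)^n = 19.0 kPa.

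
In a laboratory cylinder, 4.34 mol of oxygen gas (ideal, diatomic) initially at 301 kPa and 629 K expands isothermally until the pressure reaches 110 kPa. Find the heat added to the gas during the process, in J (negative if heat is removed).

22800 J

V₁ = nRT₁/P₁ = 4.34×8.314×629/301 = 75.4 L.
Isothermal: T stays 629 K; PV = const ⇒ V₂ = 206 L, P₂ = 110 kPa.
ΔU = 0 (ideal gas, T constant).
W = nRT ln(V₂/V₁) = 4.34×8.314×629×ln(2.74) = 22800 J.
Q = ΔU + W = 22800 J.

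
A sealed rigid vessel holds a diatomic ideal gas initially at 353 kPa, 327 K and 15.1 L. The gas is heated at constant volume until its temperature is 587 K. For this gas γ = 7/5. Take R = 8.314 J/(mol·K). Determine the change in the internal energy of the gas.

n = P₁V₁/(RT₁) = 353×15.1/(8.314×327) = 1.96 mol.
Isochoric: V stays 15.1 L; P/T = const ⇒ T₂ = 587 K, P₂ = 634 kPa.
For an ideal gas ΔU = nCvΔT with Cv = (5/2)R = 20.8 J/(mol·K).
ΔU = 1.96×20.8×(587−327) = 10600 J.

10600 J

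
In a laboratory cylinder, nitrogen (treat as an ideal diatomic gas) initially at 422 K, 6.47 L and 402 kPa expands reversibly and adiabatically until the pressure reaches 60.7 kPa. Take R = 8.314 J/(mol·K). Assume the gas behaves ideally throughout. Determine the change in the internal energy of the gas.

n = P₁V₁/(RT₁) = 402×6.47/(8.314×422) = 0.741 mol.
Adiabatic: T₂/T₁ = (P₂/P₁)^((γ−1)/γ) ⇒ T₂ = 422×(0.151)^0.286 = 246 K; V₂ = 25.0 L.
For an ideal gas ΔU = nCvΔT with Cv = (5/2)R = 20.8 J/(mol·K).
ΔU = 0.741×20.8×(246−422) = -2710 J.

-2710 J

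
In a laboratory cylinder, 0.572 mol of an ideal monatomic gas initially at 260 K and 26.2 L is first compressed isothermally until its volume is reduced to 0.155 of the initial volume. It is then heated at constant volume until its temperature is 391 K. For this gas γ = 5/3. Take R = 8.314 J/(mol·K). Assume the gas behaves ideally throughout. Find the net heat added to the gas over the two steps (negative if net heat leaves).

-1370 J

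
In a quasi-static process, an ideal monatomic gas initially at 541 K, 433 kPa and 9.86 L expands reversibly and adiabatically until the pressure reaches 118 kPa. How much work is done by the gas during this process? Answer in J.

2600 J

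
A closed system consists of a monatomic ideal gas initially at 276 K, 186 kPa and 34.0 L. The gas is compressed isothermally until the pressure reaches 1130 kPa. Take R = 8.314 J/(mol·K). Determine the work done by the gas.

n = P₁V₁/(RT₁) = 186×34.0/(8.314×276) = 2.76 mol.
Isothermal: T stays 276 K; PV = const ⇒ V₂ = 5.60 L, P₂ = 1130 kPa.
W = nRT ln(V₂/V₁) = 2.76×8.314×276×ln(0.165) = -11400 J.

-11400 J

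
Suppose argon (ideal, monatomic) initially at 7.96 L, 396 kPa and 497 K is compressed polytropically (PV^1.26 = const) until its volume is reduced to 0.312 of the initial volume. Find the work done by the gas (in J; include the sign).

-4290 J

n = P₁V₁/(RT₁) = 396×7.96/(8.314×497) = 0.763 mol.
Polytropic n=1.26: T₂ = T₁(V₁/V₂)^(n−1) = 497×(3.21)^0.26 = 673 K; P₂ = P₁(V₁/V₂)^n = 1720 kPa.
W = (P₁V₁−P₂V₂)/(n−1) = (396×7.96−1720×2.48)/0.26 = -4290 J.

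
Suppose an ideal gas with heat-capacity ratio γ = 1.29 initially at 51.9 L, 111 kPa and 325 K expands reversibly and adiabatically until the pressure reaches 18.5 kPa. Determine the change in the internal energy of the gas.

-6590 J

n = P₁V₁/(RT₁) = 111×51.9/(8.314×325) = 2.13 mol.
Adiabatic: T₂/T₁ = (P₂/P₁)^((γ−1)/γ) ⇒ T₂ = 325×(0.167)^0.225 = 217 K; V₂ = 208 L.
For an ideal gas ΔU = nCvΔT with Cv = R/(γ−1) = 28.7 J/(mol·K).
ΔU = 2.13×28.7×(217−325) = -6590 J.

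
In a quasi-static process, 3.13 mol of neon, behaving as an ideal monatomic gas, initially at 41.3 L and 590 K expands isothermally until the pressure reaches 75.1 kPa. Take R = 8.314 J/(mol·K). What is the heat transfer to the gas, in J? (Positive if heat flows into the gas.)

24600 J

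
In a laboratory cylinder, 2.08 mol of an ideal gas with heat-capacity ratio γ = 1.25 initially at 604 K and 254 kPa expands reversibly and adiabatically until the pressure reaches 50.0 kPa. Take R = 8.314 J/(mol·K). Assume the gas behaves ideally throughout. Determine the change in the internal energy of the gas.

-11600 J

V₁ = nRT₁/P₁ = 2.08×8.314×604/254 = 41.1 L.
Adiabatic: T₂/T₁ = (P₂/P₁)^((γ−1)/γ) ⇒ T₂ = 604×(0.197)^0.200 = 436 K; V₂ = 151 L.
For an ideal gas ΔU = nCvΔT with Cv = R/(γ−1) = 33.3 J/(mol·K).
ΔU = 2.08×33.3×(436−604) = -11600 J.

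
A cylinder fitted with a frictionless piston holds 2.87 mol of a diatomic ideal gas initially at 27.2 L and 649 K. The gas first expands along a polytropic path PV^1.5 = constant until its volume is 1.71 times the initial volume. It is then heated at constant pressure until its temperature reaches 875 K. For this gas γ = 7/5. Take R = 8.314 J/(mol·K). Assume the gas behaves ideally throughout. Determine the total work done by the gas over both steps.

16300 J

P₁ = nRT₁/V₁ = 2.87×8.314×649/27.2 = 569 kPa.
Step 1 — Polytropic n=1.5: T₂ = T₁(V₁/V₂)^(n−1) = 649×(0.585)^0.50 = 496 K; P₂ = P₁(V₁/V₂)^n = 255 kPa.
W = (P₁V₁−P₂V₂)/(n−1) = (569×27.2−255×46.5)/0.50 = 7290 J.
ΔU = nCvΔT = 2.87×20.8×(496−649) = -9110 J.
Q = ΔU + W = -1820 J.
State after step 1: P = 255 kPa, V = 46.5 L, T = 496 K.
Step 2 — Isobaric: P stays 255 kPa; V/T = const ⇒ T₂ = 875 K, V₂ = 82.0 L.
W = PΔV = 255×(82.0−46.5) kPa·L = 9040 J.
ΔU = nCvΔT = 2.87×20.8×(875−496) = 22600 J.
Q = ΔU + W = nCpΔT = 31600 J.
Net over both steps: W = 16300 J, Q = 29800 J, ΔU = 13500 J.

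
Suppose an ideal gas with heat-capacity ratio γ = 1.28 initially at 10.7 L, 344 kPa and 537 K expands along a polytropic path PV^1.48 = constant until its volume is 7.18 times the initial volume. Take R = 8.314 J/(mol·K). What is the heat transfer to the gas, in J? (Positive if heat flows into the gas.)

-3350 J

n = P₁V₁/(RT₁) = 344×10.7/(8.314×537) = 0.824 mol.
Polytropic n=1.48: T₂ = T₁(V₁/V₂)^(n−1) = 537×(0.139)^0.48 = 208 K; P₂ = P₁(V₁/V₂)^n = 18.6 kPa.
W = (P₁V₁−P₂V₂)/(n−1) = (344×10.7−18.6×76.8)/0.48 = 4690 J.
ΔU = nCvΔT = 0.824×29.7×(208−537) = -8040 J.
Q = ΔU + W = -3350 J.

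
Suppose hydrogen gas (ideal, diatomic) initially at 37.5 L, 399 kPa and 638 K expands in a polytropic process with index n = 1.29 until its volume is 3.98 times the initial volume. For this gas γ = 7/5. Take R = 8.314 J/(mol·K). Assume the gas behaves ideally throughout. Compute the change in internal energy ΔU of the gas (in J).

-12300 J

n = P₁V₁/(RT₁) = 399×37.5/(8.314×638) = 2.82 mol.
Polytropic n=1.29: T₂ = T₁(V₁/V₂)^(n−1) = 638×(0.251)^0.29 = 427 K; P₂ = P₁(V₁/V₂)^n = 67.2 kPa.
For an ideal gas ΔU = nCvΔT with Cv = (5/2)R = 20.8 J/(mol·K).
ΔU = 2.82×20.8×(427−638) = -12300 J.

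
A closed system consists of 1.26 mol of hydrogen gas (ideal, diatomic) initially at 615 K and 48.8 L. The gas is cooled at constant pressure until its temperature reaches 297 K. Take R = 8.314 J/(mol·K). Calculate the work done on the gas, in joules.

3330 J

P₁ = nRT₁/V₁ = 1.26×8.314×615/48.8 = 132 kPa.
Isobaric: P stays 132 kPa; V/T = const ⇒ T₂ = 297 K, V₂ = 23.6 L.
W = PΔV = 132×(23.6−48.8) kPa·L = -3330 J.
Work done on the gas = −W_by = 3330 J.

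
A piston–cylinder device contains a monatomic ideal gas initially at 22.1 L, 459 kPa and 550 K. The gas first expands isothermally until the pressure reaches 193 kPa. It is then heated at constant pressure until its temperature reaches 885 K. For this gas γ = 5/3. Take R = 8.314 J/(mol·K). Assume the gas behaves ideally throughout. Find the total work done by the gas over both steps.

15000 J

n = P₁V₁/(RT₁) = 459×22.1/(8.314×550) = 2.22 mol.
Step 1 — Isothermal: T stays 550 K; PV = const ⇒ V₂ = 52.6 L, P₂ = 193 kPa.
ΔU = 0 (ideal gas, T constant).
W = nRT ln(V₂/V₁) = 2.22×8.314×550×ln(2.38) = 8790 J.
Q = ΔU + W = 8790 J.
State after step 1: P = 193 kPa, V = 52.6 L, T = 550 K.
Step 2 — Isobaric: P stays 193 kPa; V/T = const ⇒ T₂ = 885 K, V₂ = 84.6 L.
W = PΔV = 193×(84.6−52.6) kPa·L = 6180 J.
ΔU = nCvΔT = 2.22×12.5×(885−550) = 9270 J.
Q = ΔU + W = nCpΔT = 15400 J.
Net over both steps: W = 15000 J, Q = 24200 J, ΔU = 9270 J.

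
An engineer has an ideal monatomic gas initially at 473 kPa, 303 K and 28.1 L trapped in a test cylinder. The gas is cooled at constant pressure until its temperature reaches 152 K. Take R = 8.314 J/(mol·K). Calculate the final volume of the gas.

14.1 L

Isobaric: P stays 473 kPa; V/T = const ⇒ T₂ = 152 K, V₂ = 14.1 L.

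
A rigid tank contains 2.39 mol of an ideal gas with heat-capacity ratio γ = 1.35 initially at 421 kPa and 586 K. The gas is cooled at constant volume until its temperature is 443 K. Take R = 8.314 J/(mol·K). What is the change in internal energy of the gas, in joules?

-8120 J

V₁ = nRT₁/P₁ = 2.39×8.314×586/421 = 27.7 L.
Isochoric: V stays 27.7 L; P/T = const ⇒ T₂ = 443 K, P₂ = 318 kPa.
For an ideal gas ΔU = nCvΔT with Cv = R/(γ−1) = 23.8 J/(mol·K).
ΔU = 2.39×23.8×(443−586) = -8120 J.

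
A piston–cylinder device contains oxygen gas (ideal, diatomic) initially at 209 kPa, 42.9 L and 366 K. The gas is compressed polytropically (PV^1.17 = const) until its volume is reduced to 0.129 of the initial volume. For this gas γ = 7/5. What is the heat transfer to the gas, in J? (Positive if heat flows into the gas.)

n = P₁V₁/(RT₁) = 209×42.9/(8.314×366) = 2.95 mol.
Polytropic n=1.17: T₂ = T₁(V₁/V₂)^(n−1) = 366×(7.75)^0.17 = 518 K; P₂ = P₁(V₁/V₂)^n = 2290 kPa.
W = (P₁V₁−P₂V₂)/(n−1) = (209×42.9−2290×5.53)/0.17 = -22000 J.
ΔU = nCvΔT = 2.95×20.8×(518−366) = 9330 J.
Q = ΔU + W = -12600 J.

-12600 J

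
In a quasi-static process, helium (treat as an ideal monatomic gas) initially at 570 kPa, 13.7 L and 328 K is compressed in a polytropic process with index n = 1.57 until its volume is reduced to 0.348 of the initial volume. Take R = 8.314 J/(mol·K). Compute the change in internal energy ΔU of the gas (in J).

9670 J

n = P₁V₁/(RT₁) = 570×13.7/(8.314×328) = 2.86 mol.
Polytropic n=1.57: T₂ = T₁(V₁/V₂)^(n−1) = 328×(2.87)^0.57 = 599 K; P₂ = P₁(V₁/V₂)^n = 2990 kPa.
For an ideal gas ΔU = nCvΔT with Cv = (3/2)R = 12.5 J/(mol·K).
ΔU = 2.86×12.5×(599−328) = 9670 J.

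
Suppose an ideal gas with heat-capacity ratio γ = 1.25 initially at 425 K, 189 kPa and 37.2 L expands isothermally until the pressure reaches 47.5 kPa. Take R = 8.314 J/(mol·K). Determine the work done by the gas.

9710 J

n = P₁V₁/(RT₁) = 189×37.2/(8.314×425) = 1.99 mol.
Isothermal: T stays 425 K; PV = const ⇒ V₂ = 148 L, P₂ = 47.5 kPa.
W = nRT ln(V₂/V₁) = 1.99×8.314×425×ln(3.98) = 9710 J.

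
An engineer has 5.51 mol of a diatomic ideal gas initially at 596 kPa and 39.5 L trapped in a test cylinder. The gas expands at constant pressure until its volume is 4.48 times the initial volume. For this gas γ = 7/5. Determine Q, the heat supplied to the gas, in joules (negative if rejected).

287000 J

T₁ = P₁V₁/(nR) = 596×39.5/(5.51×8.314) = 514 K.
Isobaric: P stays 596 kPa; V/T = const ⇒ T₂ = 2300 K, V₂ = 177 L.
W = PΔV = 596×(177−39.5) kPa·L = 81900 J.
ΔU = nCvΔT = 5.51×20.8×(2300−514) = 205000 J.
Q = ΔU + W = nCpΔT = 287000 J.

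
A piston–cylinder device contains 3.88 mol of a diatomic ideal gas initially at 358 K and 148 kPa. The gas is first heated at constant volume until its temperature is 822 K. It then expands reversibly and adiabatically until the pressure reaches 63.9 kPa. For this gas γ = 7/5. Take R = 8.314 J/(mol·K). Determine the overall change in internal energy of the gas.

V₁ = nRT₁/P₁ = 3.88×8.314×358/148 = 78.0 L.
Step 1 — Isochoric: V stays 78.0 L; P/T = const ⇒ T₂ = 822 K, P₂ = 340 kPa.
W = 0 (no volume change).
ΔU = nCvΔT = 3.88×20.8×(822−358) = 37400 J.
Q = ΔU = 37400 J.
State after step 1: P = 340 kPa, V = 78.0 L, T = 822 K.
Step 2 — Adiabatic: T₂/T₁ = (P₂/P₁)^((γ−1)/γ) ⇒ T₂ = 822×(0.188)^0.286 = 510 K; V₂ = 257 L.
ΔU = nCvΔT = 3.88×20.8×(510−822) = -25200 J.
Q = 0 for an adiabatic process, so W = −ΔU = 25200 J.
Net over both steps: W = 25200 J, Q = 37400 J, ΔU = 12300 J.

12300 J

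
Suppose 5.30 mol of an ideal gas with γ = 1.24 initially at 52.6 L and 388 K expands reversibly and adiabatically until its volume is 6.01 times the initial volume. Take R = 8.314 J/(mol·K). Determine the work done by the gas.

24900 J

P₁ = nRT₁/V₁ = 5.30×8.314×388/52.6 = 325 kPa.
Adiabatic: TV^(γ−1) = const ⇒ T₂ = 388×(0.166)^0.240 = 252 K; PV^γ = const ⇒ P₂ = 35.2 kPa.
ΔU = nCvΔT = 5.30×34.6×(252−388) = -24900 J.
Q = 0 for an adiabatic process, so W = −ΔU = 24900 J.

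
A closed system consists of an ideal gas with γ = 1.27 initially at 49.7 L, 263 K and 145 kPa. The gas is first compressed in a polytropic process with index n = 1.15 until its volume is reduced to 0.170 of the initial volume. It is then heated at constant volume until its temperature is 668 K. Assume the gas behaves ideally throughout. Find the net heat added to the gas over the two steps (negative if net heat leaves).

26500 J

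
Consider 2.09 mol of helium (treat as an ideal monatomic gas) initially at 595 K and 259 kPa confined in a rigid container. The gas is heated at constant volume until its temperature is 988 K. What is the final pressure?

V₁ = nRT₁/P₁ = 2.09×8.314×595/259 = 39.9 L.
Isochoric: V stays 39.9 L; P/T = const ⇒ T₂ = 988 K, P₂ = 430 kPa.

430 kPa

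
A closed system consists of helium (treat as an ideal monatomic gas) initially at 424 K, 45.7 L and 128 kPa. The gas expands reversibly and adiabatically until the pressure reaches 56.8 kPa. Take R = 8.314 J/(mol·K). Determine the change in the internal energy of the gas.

-2430 J

n = P₁V₁/(RT₁) = 128×45.7/(8.314×424) = 1.66 mol.
Adiabatic: T₂/T₁ = (P₂/P₁)^((γ−1)/γ) ⇒ T₂ = 424×(0.444)^0.400 = 306 K; V₂ = 74.4 L.
For an ideal gas ΔU = nCvΔT with Cv = (3/2)R = 12.5 J/(mol·K).
ΔU = 1.66×12.5×(306−424) = -2430 J.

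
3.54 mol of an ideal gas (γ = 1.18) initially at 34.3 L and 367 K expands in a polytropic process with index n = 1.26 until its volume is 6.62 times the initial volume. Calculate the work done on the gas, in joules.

-16100 J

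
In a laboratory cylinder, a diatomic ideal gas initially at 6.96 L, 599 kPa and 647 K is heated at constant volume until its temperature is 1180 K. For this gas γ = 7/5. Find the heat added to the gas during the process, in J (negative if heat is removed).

n = P₁V₁/(RT₁) = 599×6.96/(8.314×647) = 0.775 mol.
Isochoric: V stays 6.96 L; P/T = const ⇒ T₂ = 1180 K, P₂ = 1090 kPa.
W = 0 (no volume change).
ΔU = nCvΔT = 0.775×20.8×(1180−647) = 8590 J.
Q = ΔU = 8590 J.

8590 J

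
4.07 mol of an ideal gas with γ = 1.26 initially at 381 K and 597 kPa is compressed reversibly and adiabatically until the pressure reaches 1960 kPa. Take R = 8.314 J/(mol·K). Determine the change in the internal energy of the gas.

V₁ = nRT₁/P₁ = 4.07×8.314×381/597 = 21.6 L.
Adiabatic: T₂/T₁ = (P₂/P₁)^((γ−1)/γ) ⇒ T₂ = 381×(3.28)^0.206 = 487 K; V₂ = 8.41 L.
For an ideal gas ΔU = nCvΔT with Cv = R/(γ−1) = 32.0 J/(mol·K).
ΔU = 4.07×32.0×(487−381) = 13800 J.

13800 J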